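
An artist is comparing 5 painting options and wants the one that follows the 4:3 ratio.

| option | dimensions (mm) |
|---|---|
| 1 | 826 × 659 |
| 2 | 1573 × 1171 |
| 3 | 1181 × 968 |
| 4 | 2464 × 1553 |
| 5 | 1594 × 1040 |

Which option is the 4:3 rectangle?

Target 4:3 ≈ 1.333.
1: 1.253 (Δ0.080)  2: 1.343 (Δ0.010)  3: 1.220 (Δ0.113)  4: 1.587 (Δ0.254)  5: 1.533 (Δ0.200)

2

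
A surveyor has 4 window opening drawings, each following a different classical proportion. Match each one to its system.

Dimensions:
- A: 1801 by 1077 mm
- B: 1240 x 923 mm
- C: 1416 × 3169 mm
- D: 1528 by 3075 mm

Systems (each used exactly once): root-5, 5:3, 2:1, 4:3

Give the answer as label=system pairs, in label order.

A = 1801/1077 ≈ 1.672 → 5:3 (1.667)
B = 1240/923 ≈ 1.343 → 4:3 (1.333)
C = 3169/1416 ≈ 2.238 → root-5 (2.236)
D = 3075/1528 ≈ 2.012 → 2:1 (2.000)

A=5:3, B=4:3, C=root-5, D=2:1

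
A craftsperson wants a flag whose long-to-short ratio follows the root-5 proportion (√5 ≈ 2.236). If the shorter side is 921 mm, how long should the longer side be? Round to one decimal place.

root-5 ≈ 2.23607.
Longer side = 921 × 2.23607 ≈ 2059.420 → 2059.4 mm.

2059.4 mm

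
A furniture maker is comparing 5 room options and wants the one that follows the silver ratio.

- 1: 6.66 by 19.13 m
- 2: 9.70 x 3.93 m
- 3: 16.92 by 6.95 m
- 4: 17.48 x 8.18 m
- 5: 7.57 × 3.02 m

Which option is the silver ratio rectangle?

Target silver ratio ≈ 2.414.
1: 2.872 (Δ0.458)  2: 2.468 (Δ0.054)  3: 2.435 (Δ0.021)  4: 2.137 (Δ0.277)  5: 2.507 (Δ0.093)

3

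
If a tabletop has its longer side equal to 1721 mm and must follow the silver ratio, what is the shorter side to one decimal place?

712.9 mm

silver ratio ≈ 2.41421.
Shorter side = 1721 ÷ 2.41421 ≈ 712.863 → 712.9 mm.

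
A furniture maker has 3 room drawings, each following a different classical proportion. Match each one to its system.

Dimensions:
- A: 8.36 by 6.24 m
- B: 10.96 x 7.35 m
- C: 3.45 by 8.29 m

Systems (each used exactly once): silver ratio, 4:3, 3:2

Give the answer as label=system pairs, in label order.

Ratios: A ≈ 1.340; B ≈ 1.491; C ≈ 2.403.
Targets: silver ratio ≈ 2.414; 4:3 ≈ 1.333; 3:2 ≈ 1.500.

A=4:3, B=3:2, C=silver ratio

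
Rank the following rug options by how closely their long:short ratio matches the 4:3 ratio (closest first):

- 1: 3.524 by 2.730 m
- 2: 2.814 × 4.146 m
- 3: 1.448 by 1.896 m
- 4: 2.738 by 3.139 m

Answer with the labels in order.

1: 3.524/2.730 ≈ 1.291 → |1.291 − 1.333| = 0.042
2: 4.146/2.814 ≈ 1.473 → |1.473 − 1.333| = 0.140
3: 1.896/1.448 ≈ 1.309 → |1.309 − 1.333| = 0.024
4: 3.139/2.738 ≈ 1.146 → |1.146 − 1.333| = 0.187

3, 1, 2, 4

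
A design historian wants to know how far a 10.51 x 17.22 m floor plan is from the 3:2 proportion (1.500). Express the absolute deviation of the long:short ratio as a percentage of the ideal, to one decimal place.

Ratio = 17.22 / 10.51 ≈ 1.6384.
Ideal 3:2 = 1.5000. |1.6384 − 1.5000| / 1.5000 ≈ 9.23% → 9.2%.

9.2%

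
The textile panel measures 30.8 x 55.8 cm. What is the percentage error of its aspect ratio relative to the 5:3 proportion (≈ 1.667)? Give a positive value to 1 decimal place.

Ratio = 55.8 / 30.8 ≈ 1.8117.
Ideal 5:3 ≈ 1.6667. |1.8117 − 1.6667| / 1.6667 ≈ 8.70% → 8.7%.

8.7%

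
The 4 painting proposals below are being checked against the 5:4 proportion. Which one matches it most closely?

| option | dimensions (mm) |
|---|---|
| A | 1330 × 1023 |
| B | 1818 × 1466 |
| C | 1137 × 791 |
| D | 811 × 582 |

B

Target 5:4 ≈ 1.250.
A: 1.300 (Δ0.050)  B: 1.240 (Δ0.010)  C: 1.437 (Δ0.187)  D: 1.393 (Δ0.143)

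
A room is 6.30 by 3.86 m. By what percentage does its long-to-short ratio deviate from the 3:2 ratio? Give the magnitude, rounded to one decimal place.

Ratio = 6.30 / 3.86 ≈ 1.6321.
Ideal 3:2 = 1.5000. |1.6321 − 1.5000| / 1.5000 ≈ 8.81% → 8.8%.

8.8%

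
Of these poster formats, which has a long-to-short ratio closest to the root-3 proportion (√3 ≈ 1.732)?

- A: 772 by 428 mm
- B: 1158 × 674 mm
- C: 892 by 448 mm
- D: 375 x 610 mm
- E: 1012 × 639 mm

Ratios (long/short): A ≈ 1.804; B ≈ 1.718; C ≈ 1.991; D ≈ 1.627; E ≈ 1.584.
root-3 ≈ 1.732; option B is nearest (Δ 0.014).

B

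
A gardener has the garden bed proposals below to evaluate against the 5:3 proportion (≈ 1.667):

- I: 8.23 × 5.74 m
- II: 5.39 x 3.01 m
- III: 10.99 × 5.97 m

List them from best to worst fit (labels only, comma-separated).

I: 8.23/5.74 ≈ 1.434 → |1.434 − 1.667| = 0.233
II: 5.39/3.01 ≈ 1.791 → |1.791 − 1.667| = 0.124
III: 10.99/5.97 ≈ 1.841 → |1.841 − 1.667| = 0.174

II, III, I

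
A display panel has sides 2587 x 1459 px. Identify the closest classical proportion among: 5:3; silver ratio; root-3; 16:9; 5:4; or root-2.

16:9

Ratio = 2587 / 1459 ≈ 1.773.
Distances: 5:3 1.667 (Δ 0.106); silver ratio 2.414 (Δ 0.641); root-3 1.732 (Δ 0.041); 16:9 1.778 (Δ 0.005); 5:4 1.250 (Δ 0.523); root-2 1.414 (Δ 0.359).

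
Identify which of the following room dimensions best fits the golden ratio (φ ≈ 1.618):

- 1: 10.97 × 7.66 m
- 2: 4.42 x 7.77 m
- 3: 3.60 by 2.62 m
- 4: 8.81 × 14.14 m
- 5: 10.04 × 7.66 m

4

Ratios (long/short): 1 ≈ 1.432; 2 ≈ 1.758; 3 ≈ 1.374; 4 ≈ 1.605; 5 ≈ 1.311.
golden ratio ≈ 1.618; option 4 is nearest (Δ 0.013).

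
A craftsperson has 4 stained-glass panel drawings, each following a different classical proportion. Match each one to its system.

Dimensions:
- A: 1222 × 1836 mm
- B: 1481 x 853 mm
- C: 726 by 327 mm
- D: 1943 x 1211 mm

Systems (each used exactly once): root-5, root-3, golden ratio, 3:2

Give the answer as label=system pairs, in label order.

A = 1836/1222 ≈ 1.502 → 3:2 (1.500)
B = 1481/853 ≈ 1.736 → root-3 (1.732)
C = 726/327 ≈ 2.220 → root-5 (2.236)
D = 1943/1211 ≈ 1.604 → golden ratio (1.618)

A=3:2, B=root-3, C=root-5, D=golden ratio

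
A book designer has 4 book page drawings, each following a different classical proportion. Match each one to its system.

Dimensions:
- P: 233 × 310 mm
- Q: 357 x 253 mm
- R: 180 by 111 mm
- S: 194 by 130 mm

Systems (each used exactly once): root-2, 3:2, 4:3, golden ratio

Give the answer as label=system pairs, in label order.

P=4:3, Q=root-2, R=golden ratio, S=3:2

P = 310/233 ≈ 1.330 → 4:3 (1.333)
Q = 357/253 ≈ 1.411 → root-2 (1.414)
R = 180/111 ≈ 1.622 → golden ratio (1.618)
S = 194/130 ≈ 1.492 → 3:2 (1.500)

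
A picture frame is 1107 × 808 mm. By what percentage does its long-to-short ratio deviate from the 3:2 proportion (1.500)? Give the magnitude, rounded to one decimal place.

8.7%

Ratio = 1107 / 808 ≈ 1.3700.
Ideal 3:2 = 1.5000. |1.3700 − 1.5000| / 1.5000 ≈ 8.67% → 8.7%.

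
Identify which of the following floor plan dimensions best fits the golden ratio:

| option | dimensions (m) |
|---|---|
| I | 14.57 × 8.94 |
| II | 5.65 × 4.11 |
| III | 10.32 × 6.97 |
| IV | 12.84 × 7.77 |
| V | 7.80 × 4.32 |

Target golden ratio ≈ 1.618.
I: 1.630 (Δ0.012)  II: 1.375 (Δ0.243)  III: 1.481 (Δ0.137)  IV: 1.653 (Δ0.035)  V: 1.806 (Δ0.188)

I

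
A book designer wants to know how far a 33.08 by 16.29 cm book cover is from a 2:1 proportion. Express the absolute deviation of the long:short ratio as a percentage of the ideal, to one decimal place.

1.5%

Ratio = 33.08 / 16.29 ≈ 2.0307.
Ideal 2:1 = 2.0000. |2.0307 − 2.0000| / 2.0000 ≈ 1.53% → 1.5%.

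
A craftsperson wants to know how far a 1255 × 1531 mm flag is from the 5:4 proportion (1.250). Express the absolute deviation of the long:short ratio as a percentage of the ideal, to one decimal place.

2.4%

Ratio = 1531 / 1255 ≈ 1.2199.
Ideal 5:4 = 1.2500. |1.2199 − 1.2500| / 1.2500 ≈ 2.41% → 2.4%.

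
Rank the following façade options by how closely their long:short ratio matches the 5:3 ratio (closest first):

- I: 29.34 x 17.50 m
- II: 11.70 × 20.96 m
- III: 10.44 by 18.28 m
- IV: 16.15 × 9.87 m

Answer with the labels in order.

I: 29.34/17.50 ≈ 1.677 → |1.677 − 1.667| = 0.010
II: 20.96/11.70 ≈ 1.791 → |1.791 − 1.667| = 0.124
III: 18.28/10.44 ≈ 1.751 → |1.751 − 1.667| = 0.084
IV: 16.15/9.87 ≈ 1.636 → |1.636 − 1.667| = 0.031

I, IV, III, II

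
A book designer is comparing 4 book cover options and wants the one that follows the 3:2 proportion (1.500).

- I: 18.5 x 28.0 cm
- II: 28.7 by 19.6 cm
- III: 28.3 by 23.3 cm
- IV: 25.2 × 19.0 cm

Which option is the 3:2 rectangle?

I

Target 3:2 ≈ 1.500.
I: 1.514 (Δ0.014)  II: 1.464 (Δ0.036)  III: 1.215 (Δ0.285)  IV: 1.326 (Δ0.174)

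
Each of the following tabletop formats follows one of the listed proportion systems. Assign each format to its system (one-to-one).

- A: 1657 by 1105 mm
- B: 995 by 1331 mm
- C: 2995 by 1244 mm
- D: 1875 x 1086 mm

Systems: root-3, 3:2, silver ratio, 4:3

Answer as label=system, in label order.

Ratios: A ≈ 1.500; B ≈ 1.338; C ≈ 2.408; D ≈ 1.727.
Targets: root-3 ≈ 1.732; 3:2 ≈ 1.500; silver ratio ≈ 2.414; 4:3 ≈ 1.333.

A=3:2, B=4:3, C=silver ratio, D=root-3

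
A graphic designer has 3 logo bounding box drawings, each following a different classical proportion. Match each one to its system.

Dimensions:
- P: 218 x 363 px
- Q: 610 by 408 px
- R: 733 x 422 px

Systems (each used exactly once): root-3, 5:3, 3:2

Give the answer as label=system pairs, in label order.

P = 363/218 ≈ 1.665 → 5:3 (1.667)
Q = 610/408 ≈ 1.495 → 3:2 (1.500)
R = 733/422 ≈ 1.737 → root-3 (1.732)

P=5:3, Q=3:2, R=root-3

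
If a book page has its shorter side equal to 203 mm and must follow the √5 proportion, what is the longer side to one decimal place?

root-5 ≈ 2.23607.
Longer side = 203 × 2.23607 ≈ 453.922 → 453.9 mm.

453.9 mm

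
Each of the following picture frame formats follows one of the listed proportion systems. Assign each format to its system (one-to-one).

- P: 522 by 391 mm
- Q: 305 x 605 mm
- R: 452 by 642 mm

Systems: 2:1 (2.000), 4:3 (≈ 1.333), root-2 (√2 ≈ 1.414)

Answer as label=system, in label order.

P=4:3, Q=2:1, R=root-2

Ratios: P ≈ 1.335; Q ≈ 1.984; R ≈ 1.420.
Targets: 2:1 ≈ 2.000; 4:3 ≈ 1.333; root-2 ≈ 1.414.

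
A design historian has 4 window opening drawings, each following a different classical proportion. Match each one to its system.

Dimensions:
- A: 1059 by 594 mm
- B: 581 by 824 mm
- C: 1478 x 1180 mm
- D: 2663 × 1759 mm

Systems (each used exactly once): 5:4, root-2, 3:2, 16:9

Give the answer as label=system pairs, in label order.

A=16:9, B=root-2, C=5:4, D=3:2

Ratios: A ≈ 1.783; B ≈ 1.418; C ≈ 1.253; D ≈ 1.514.
Targets: 5:4 ≈ 1.250; root-2 ≈ 1.414; 3:2 ≈ 1.500; 16:9 ≈ 1.778.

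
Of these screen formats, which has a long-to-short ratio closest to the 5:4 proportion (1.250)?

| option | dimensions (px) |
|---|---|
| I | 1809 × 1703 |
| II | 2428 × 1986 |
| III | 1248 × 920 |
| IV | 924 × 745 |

Target 5:4 ≈ 1.250.
I: 1.062 (Δ0.188)  II: 1.223 (Δ0.027)  III: 1.357 (Δ0.107)  IV: 1.240 (Δ0.010)

IV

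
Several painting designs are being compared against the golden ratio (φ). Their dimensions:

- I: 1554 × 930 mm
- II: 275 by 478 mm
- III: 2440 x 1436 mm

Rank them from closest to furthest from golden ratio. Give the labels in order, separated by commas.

I, III, II

I: 1554/930 ≈ 1.671 → |1.671 − 1.618| = 0.053
II: 478/275 ≈ 1.738 → |1.738 − 1.618| = 0.120
III: 2440/1436 ≈ 1.699 → |1.699 − 1.618| = 0.081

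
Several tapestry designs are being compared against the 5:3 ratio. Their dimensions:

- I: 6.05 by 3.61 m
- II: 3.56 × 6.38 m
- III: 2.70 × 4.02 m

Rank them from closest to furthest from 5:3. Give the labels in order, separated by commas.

Ratios: I = 6.05 / 3.61 ≈ 1.676; II = 6.38 / 3.56 ≈ 1.792; III = 4.02 / 2.70 ≈ 1.489.
|Δ from 1.667|: I 0.009; II 0.125; III 0.178.

I, II, III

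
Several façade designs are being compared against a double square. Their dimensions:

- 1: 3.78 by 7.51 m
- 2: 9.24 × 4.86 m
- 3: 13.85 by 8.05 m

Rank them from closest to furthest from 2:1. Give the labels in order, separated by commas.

1, 2, 3

Ratios: 1 = 7.51 / 3.78 ≈ 1.987; 2 = 9.24 / 4.86 ≈ 1.901; 3 = 13.85 / 8.05 ≈ 1.720.
|Δ from 2.000|: 1 0.013; 2 0.099; 3 0.280.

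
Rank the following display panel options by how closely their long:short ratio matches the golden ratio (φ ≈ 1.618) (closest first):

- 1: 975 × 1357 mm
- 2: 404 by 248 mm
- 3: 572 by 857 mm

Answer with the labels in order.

2, 3, 1

1: 1357/975 ≈ 1.392 → |1.392 − 1.618| = 0.226
2: 404/248 ≈ 1.629 → |1.629 − 1.618| = 0.011
3: 857/572 ≈ 1.498 → |1.498 − 1.618| = 0.120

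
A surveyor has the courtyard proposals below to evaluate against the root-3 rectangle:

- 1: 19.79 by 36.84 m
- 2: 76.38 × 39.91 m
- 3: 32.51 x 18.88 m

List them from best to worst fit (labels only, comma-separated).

3, 1, 2

1: 36.84/19.79 ≈ 1.862 → |1.862 − 1.732| = 0.130
2: 76.38/39.91 ≈ 1.914 → |1.914 − 1.732| = 0.182
3: 32.51/18.88 ≈ 1.722 → |1.722 − 1.732| = 0.010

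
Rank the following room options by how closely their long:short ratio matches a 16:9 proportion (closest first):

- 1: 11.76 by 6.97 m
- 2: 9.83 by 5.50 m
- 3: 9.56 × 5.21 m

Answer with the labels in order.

2, 3, 1

Ratios: 1 = 11.76 / 6.97 ≈ 1.687; 2 = 9.83 / 5.50 ≈ 1.787; 3 = 9.56 / 5.21 ≈ 1.835.
|Δ from 1.778|: 1 0.091; 2 0.009; 3 0.057.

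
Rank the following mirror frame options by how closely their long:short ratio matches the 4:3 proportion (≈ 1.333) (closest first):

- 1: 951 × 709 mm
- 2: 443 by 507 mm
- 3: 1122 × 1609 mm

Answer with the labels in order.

1: 951/709 ≈ 1.341 → |1.341 − 1.333| = 0.008
2: 507/443 ≈ 1.144 → |1.144 − 1.333| = 0.189
3: 1609/1122 ≈ 1.434 → |1.434 − 1.333| = 0.101

1, 3, 2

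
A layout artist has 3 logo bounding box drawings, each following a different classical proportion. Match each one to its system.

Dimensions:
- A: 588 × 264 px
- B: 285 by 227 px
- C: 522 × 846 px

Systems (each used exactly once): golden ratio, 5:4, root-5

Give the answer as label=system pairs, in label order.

A=root-5, B=5:4, C=golden ratio

A = 588/264 ≈ 2.227 → root-5 (2.236)
B = 285/227 ≈ 1.256 → 5:4 (1.250)
C = 846/522 ≈ 1.621 → golden ratio (1.618)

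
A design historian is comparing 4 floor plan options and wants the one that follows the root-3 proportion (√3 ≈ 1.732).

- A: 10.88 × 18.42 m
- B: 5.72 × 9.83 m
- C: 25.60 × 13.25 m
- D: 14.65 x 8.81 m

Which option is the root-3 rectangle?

B

Target root-3 ≈ 1.732.
A: 1.693 (Δ0.039)  B: 1.719 (Δ0.013)  C: 1.932 (Δ0.200)  D: 1.663 (Δ0.069)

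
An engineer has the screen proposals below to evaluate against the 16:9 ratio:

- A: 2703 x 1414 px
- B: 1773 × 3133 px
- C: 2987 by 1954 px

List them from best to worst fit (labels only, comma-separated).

A: 2703/1414 ≈ 1.912 → |1.912 − 1.778| = 0.134
B: 3133/1773 ≈ 1.767 → |1.767 − 1.778| = 0.011
C: 2987/1954 ≈ 1.529 → |1.529 − 1.778| = 0.249

B, A, C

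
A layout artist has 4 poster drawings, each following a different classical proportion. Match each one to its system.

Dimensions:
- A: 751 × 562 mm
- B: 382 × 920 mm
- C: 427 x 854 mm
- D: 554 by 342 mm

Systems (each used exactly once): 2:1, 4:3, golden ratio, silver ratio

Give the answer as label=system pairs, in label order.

A=4:3, B=silver ratio, C=2:1, D=golden ratio

A = 751/562 ≈ 1.336 → 4:3 (1.333)
B = 920/382 ≈ 2.408 → silver ratio (2.414)
C = 854/427 ≈ 2.000 → 2:1 (2.000)
D = 554/342 ≈ 1.620 → golden ratio (1.618)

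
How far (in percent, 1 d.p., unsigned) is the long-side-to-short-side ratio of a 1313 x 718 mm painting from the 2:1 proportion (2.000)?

8.6%

Ratio = 1313 / 718 ≈ 1.8287.
Ideal 2:1 = 2.0000. |1.8287 − 2.0000| / 2.0000 ≈ 8.57% → 8.6%.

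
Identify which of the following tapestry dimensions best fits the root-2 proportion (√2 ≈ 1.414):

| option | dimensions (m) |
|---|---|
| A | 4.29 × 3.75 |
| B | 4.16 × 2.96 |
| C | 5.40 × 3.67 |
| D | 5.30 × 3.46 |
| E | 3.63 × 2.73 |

B

Target root-2 ≈ 1.414.
A: 1.144 (Δ0.270)  B: 1.405 (Δ0.009)  C: 1.471 (Δ0.057)  D: 1.532 (Δ0.118)  E: 1.330 (Δ0.084)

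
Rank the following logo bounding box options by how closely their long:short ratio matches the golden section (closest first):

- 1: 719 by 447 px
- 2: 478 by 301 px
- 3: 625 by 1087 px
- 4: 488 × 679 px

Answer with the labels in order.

1, 2, 3, 4

1: 719/447 ≈ 1.609 → |1.609 − 1.618| = 0.009
2: 478/301 ≈ 1.588 → |1.588 − 1.618| = 0.030
3: 1087/625 ≈ 1.739 → |1.739 − 1.618| = 0.121
4: 679/488 ≈ 1.391 → |1.391 − 1.618| = 0.227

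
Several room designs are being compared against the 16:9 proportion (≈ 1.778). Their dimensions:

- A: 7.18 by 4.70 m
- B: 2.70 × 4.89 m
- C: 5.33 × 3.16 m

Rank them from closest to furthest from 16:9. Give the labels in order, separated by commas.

A: 7.18/4.70 ≈ 1.528 → |1.528 − 1.778| = 0.250
B: 4.89/2.70 ≈ 1.811 → |1.811 − 1.778| = 0.033
C: 5.33/3.16 ≈ 1.687 → |1.687 − 1.778| = 0.091

B, C, A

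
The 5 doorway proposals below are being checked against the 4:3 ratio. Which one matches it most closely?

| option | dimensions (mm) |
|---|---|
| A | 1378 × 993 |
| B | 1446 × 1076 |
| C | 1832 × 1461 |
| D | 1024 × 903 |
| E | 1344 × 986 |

Ratios (long/short): A ≈ 1.388; B ≈ 1.344; C ≈ 1.254; D ≈ 1.134; E ≈ 1.363.
4:3 ≈ 1.333; option B is nearest (Δ 0.011).

B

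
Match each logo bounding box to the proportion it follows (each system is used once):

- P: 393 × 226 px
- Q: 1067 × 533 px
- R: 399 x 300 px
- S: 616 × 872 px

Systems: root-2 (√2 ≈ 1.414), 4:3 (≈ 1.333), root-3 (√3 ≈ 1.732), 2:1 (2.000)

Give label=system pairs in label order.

P=root-3, Q=2:1, R=4:3, S=root-2

P = 393/226 ≈ 1.739 → root-3 (1.732)
Q = 1067/533 ≈ 2.002 → 2:1 (2.000)
R = 399/300 ≈ 1.330 → 4:3 (1.333)
S = 872/616 ≈ 1.416 → root-2 (1.414)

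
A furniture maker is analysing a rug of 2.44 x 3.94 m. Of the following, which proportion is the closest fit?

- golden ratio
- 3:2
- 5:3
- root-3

3.94/2.44 ≈ 1.615. Nearest candidates are golden ratio (1.618, off by 0.003) and 5:3 (1.667, off by 0.052).

golden ratio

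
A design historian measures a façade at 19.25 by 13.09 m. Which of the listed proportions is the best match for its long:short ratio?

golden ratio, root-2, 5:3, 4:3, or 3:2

Ratio = 19.25 / 13.09 ≈ 1.471.
Distances: golden ratio 1.618 (Δ 0.147); root-2 1.414 (Δ 0.057); 5:3 1.667 (Δ 0.196); 4:3 1.333 (Δ 0.138); 3:2 1.500 (Δ 0.029).

3:2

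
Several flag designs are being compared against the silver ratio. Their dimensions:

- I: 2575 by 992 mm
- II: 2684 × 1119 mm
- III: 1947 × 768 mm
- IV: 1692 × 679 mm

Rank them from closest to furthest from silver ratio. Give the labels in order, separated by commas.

II, IV, III, I

Ratios: I = 2575 / 992 ≈ 2.596; II = 2684 / 1119 ≈ 2.399; III = 1947 / 768 ≈ 2.535; IV = 1692 / 679 ≈ 2.492.
|Δ from 2.414|: I 0.182; II 0.015; III 0.121; IV 0.078.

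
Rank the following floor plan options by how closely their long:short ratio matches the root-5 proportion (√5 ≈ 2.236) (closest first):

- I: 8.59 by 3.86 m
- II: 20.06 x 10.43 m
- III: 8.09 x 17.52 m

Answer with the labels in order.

I, III, II

Ratios: I = 8.59 / 3.86 ≈ 2.225; II = 20.06 / 10.43 ≈ 1.923; III = 17.52 / 8.09 ≈ 2.166.
|Δ from 2.236|: I 0.011; II 0.313; III 0.070.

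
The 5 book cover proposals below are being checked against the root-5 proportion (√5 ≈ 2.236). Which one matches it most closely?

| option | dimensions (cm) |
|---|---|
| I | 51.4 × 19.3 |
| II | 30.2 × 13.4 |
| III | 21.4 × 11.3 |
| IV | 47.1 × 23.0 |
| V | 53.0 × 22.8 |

Ratios (long/short): I ≈ 2.663; II ≈ 2.254; III ≈ 1.894; IV ≈ 2.048; V ≈ 2.325.
root-5 ≈ 2.236; option II is nearest (Δ 0.018).

II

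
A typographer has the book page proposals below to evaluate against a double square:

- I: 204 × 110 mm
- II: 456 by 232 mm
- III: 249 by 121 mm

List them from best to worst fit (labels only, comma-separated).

II, III, I

I: 204/110 ≈ 1.855 → |1.855 − 2.000| = 0.145
II: 456/232 ≈ 1.966 → |1.966 − 2.000| = 0.034
III: 249/121 ≈ 2.058 → |2.058 − 2.000| = 0.058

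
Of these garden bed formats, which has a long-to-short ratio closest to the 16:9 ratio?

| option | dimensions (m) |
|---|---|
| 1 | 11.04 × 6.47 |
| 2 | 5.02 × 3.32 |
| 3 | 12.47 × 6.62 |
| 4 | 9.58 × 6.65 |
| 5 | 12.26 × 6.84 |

Target 16:9 ≈ 1.778.
1: 1.706 (Δ0.072)  2: 1.512 (Δ0.266)  3: 1.884 (Δ0.106)  4: 1.441 (Δ0.337)  5: 1.792 (Δ0.014)

5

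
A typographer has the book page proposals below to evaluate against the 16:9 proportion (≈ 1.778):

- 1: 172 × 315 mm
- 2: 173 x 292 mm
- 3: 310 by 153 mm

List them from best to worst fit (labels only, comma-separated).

1: 315/172 ≈ 1.831 → |1.831 − 1.778| = 0.053
2: 292/173 ≈ 1.688 → |1.688 − 1.778| = 0.090
3: 310/153 ≈ 2.026 → |2.026 − 1.778| = 0.248

1, 2, 3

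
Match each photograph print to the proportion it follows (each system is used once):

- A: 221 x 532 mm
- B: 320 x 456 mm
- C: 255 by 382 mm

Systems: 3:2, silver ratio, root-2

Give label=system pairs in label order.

A=silver ratio, B=root-2, C=3:2

Ratios: A ≈ 2.407; B ≈ 1.425; C ≈ 1.498.
Targets: 3:2 ≈ 1.500; silver ratio ≈ 2.414; root-2 ≈ 1.414.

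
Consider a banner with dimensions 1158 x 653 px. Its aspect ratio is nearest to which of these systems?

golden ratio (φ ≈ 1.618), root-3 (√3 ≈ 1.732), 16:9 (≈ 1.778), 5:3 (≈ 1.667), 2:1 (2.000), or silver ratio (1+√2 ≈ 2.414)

Ratio = 1158 / 653 ≈ 1.773.
Distances: golden ratio 1.618 (Δ 0.155); root-3 1.732 (Δ 0.041); 16:9 1.778 (Δ 0.005); 5:3 1.667 (Δ 0.106); 2:1 2.000 (Δ 0.227); silver ratio 2.414 (Δ 0.641).

16:9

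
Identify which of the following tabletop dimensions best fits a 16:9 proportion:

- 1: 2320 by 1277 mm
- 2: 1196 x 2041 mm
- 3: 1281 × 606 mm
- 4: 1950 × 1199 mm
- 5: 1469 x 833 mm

Target 16:9 ≈ 1.778.
1: 1.817 (Δ0.039)  2: 1.707 (Δ0.071)  3: 2.114 (Δ0.336)  4: 1.626 (Δ0.152)  5: 1.764 (Δ0.014)

5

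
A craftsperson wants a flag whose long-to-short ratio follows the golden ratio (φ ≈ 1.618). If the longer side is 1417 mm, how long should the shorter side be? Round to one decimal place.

875.8 mm

golden ratio ≈ 1.61803.
Shorter side = 1417 ÷ 1.61803 ≈ 875.756 → 875.8 mm.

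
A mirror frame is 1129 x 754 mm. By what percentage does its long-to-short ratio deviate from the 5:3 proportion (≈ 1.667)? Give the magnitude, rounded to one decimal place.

Ratio = 1129 / 754 ≈ 1.4973.
Ideal 5:3 ≈ 1.6667. |1.4973 − 1.6667| / 1.6667 ≈ 10.16% → 10.2%.

10.2%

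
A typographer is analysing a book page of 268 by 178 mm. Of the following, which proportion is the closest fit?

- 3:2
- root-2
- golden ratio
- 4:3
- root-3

268/178 ≈ 1.506. Nearest candidates are 3:2 (1.500, off by 0.006) and root-2 (1.414, off by 0.092).

3:2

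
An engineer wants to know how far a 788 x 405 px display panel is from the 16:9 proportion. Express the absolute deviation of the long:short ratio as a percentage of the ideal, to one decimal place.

Ratio = 788 / 405 ≈ 1.9457.
Ideal 16:9 ≈ 1.7778. |1.9457 − 1.7778| / 1.7778 ≈ 9.44% → 9.4%.

9.4%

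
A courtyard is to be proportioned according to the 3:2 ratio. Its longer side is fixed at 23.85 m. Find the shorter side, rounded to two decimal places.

15.90 m

3:2 = 1.50000.
Shorter side = 23.85 ÷ 1.50000 ≈ 15.9000 → 15.90 m.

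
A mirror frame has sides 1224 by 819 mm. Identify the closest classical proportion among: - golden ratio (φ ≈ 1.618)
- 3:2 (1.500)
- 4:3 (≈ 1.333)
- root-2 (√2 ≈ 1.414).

1224/819 ≈ 1.495. Nearest candidates are 3:2 (1.500, off by 0.005) and root-2 (1.414, off by 0.081).

3:2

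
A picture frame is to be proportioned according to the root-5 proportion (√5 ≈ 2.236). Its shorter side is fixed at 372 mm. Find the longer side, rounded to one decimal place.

831.8 mm

root-5 ≈ 2.23607.
Longer side = 372 × 2.23607 ≈ 831.818 → 831.8 mm.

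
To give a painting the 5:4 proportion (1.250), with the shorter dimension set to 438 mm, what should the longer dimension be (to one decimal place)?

547.5 mm

5:4 = 1.25000.
Longer side = 438 × 1.25000 ≈ 547.500 → 547.5 mm.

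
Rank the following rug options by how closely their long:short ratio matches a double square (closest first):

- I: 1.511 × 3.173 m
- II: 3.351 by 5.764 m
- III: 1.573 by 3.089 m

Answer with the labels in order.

Ratios: I = 3.173 / 1.511 ≈ 2.100; II = 5.764 / 3.351 ≈ 1.720; III = 3.089 / 1.573 ≈ 1.964.
|Δ from 2.000|: I 0.100; II 0.280; III 0.036.

III, I, II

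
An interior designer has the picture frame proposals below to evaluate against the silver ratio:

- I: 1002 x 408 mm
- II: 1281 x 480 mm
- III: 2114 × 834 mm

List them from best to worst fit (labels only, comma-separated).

I: 1002/408 ≈ 2.456 → |2.456 − 2.414| = 0.042
II: 1281/480 ≈ 2.669 → |2.669 − 2.414| = 0.255
III: 2114/834 ≈ 2.535 → |2.535 − 2.414| = 0.121

I, III, II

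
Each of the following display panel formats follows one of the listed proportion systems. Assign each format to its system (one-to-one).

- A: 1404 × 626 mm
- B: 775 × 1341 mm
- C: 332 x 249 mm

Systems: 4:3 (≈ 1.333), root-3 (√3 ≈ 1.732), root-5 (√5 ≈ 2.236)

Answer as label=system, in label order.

Ratios: A ≈ 2.243; B ≈ 1.730; C ≈ 1.333.
Targets: 4:3 ≈ 1.333; root-3 ≈ 1.732; root-5 ≈ 2.236.

A=root-5, B=root-3, C=4:3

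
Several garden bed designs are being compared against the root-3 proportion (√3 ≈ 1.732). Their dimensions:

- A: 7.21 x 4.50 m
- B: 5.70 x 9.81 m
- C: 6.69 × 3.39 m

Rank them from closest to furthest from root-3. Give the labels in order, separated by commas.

Ratios: A = 7.21 / 4.50 ≈ 1.602; B = 9.81 / 5.70 ≈ 1.721; C = 6.69 / 3.39 ≈ 1.973.
|Δ from 1.732|: A 0.130; B 0.011; C 0.241.

B, A, C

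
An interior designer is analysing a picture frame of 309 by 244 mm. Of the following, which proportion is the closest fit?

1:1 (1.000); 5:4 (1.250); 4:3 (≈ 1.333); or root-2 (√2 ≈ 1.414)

5:4

309/244 ≈ 1.266. Nearest candidates are 5:4 (1.250, off by 0.016) and 4:3 (1.333, off by 0.067).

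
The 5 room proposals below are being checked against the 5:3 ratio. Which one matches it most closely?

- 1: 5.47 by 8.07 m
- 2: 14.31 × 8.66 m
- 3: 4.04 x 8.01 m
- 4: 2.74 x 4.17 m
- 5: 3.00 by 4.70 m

Ratios (long/short): 1 ≈ 1.475; 2 ≈ 1.652; 3 ≈ 1.983; 4 ≈ 1.522; 5 ≈ 1.567.
5:3 ≈ 1.667; option 2 is nearest (Δ 0.015).

2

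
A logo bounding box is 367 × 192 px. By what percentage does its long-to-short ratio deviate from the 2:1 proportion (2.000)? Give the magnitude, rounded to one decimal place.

Ratio = 367 / 192 ≈ 1.9115.
Ideal 2:1 = 2.0000. |1.9115 − 2.0000| / 2.0000 ≈ 4.43% → 4.4%.

4.4%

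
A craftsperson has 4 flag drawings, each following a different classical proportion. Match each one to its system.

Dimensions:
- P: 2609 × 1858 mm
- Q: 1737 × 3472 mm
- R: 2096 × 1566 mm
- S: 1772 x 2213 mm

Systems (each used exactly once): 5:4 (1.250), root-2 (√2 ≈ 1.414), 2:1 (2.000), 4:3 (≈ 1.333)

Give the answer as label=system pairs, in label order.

P = 2609/1858 ≈ 1.404 → root-2 (1.414)
Q = 3472/1737 ≈ 1.999 → 2:1 (2.000)
R = 2096/1566 ≈ 1.338 → 4:3 (1.333)
S = 2213/1772 ≈ 1.249 → 5:4 (1.250)

P=root-2, Q=2:1, R=4:3, S=5:4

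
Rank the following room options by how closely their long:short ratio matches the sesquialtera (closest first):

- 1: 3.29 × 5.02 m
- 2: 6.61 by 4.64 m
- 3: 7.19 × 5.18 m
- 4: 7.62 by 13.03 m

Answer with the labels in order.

1, 2, 3, 4

1: 5.02/3.29 ≈ 1.526 → |1.526 − 1.500| = 0.026
2: 6.61/4.64 ≈ 1.425 → |1.425 − 1.500| = 0.075
3: 7.19/5.18 ≈ 1.388 → |1.388 − 1.500| = 0.112
4: 13.03/7.62 ≈ 1.710 → |1.710 − 1.500| = 0.210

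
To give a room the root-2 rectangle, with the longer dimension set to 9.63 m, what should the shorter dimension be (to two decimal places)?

6.81 m

root-2 ≈ 1.41421.
Shorter side = 9.63 ÷ 1.41421 ≈ 6.8095 → 6.81 m.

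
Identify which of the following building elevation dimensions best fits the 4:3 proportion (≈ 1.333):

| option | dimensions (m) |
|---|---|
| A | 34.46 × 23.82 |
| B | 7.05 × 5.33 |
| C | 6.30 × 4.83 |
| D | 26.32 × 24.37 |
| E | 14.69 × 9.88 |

Ratios (long/short): A ≈ 1.447; B ≈ 1.323; C ≈ 1.304; D ≈ 1.080; E ≈ 1.487.
4:3 ≈ 1.333; option B is nearest (Δ 0.010).

B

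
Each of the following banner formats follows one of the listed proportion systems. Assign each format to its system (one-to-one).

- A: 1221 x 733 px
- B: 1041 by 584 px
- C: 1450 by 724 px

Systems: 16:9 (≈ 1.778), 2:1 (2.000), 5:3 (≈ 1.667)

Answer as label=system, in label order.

A = 1221/733 ≈ 1.666 → 5:3 (1.667)
B = 1041/584 ≈ 1.783 → 16:9 (1.778)
C = 1450/724 ≈ 2.003 → 2:1 (2.000)

A=5:3, B=16:9, C=2:1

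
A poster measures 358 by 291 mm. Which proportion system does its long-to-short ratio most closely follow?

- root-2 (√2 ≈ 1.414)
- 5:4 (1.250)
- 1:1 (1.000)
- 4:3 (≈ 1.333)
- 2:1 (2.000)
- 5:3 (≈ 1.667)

Ratio = 358 / 291 ≈ 1.230.
Distances: root-2 1.414 (Δ 0.184); 5:4 1.250 (Δ 0.020); 1:1 1.000 (Δ 0.230); 4:3 1.333 (Δ 0.103); 2:1 2.000 (Δ 0.770); 5:3 1.667 (Δ 0.437).

5:4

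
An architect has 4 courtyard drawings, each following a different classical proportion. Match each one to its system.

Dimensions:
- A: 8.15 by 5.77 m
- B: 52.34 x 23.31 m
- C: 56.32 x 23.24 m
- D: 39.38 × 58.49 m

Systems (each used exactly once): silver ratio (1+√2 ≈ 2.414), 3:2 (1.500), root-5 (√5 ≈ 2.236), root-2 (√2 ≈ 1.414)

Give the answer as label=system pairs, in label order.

A = 8.15/5.77 ≈ 1.412 → root-2 (1.414)
B = 52.34/23.31 ≈ 2.245 → root-5 (2.236)
C = 56.32/23.24 ≈ 2.423 → silver ratio (2.414)
D = 58.49/39.38 ≈ 1.485 → 3:2 (1.500)

A=root-2, B=root-5, C=silver ratio, D=3:2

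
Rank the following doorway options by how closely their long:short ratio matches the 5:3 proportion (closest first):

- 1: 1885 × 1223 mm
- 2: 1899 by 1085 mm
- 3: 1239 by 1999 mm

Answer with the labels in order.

3, 2, 1

1: 1885/1223 ≈ 1.541 → |1.541 − 1.667| = 0.126
2: 1899/1085 ≈ 1.750 → |1.750 − 1.667| = 0.083
3: 1999/1239 ≈ 1.613 → |1.613 − 1.667| = 0.054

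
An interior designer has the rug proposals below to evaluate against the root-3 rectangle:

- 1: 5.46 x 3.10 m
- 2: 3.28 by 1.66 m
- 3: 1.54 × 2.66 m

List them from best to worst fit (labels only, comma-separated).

1: 5.46/3.10 ≈ 1.761 → |1.761 − 1.732| = 0.029
2: 3.28/1.66 ≈ 1.976 → |1.976 − 1.732| = 0.244
3: 2.66/1.54 ≈ 1.727 → |1.727 − 1.732| = 0.005

3, 1, 2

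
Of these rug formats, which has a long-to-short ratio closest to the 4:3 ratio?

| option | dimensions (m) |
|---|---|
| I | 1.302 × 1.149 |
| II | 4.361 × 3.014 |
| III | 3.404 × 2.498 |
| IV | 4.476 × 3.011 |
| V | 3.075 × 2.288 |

V

Target 4:3 ≈ 1.333.
I: 1.133 (Δ0.200)  II: 1.447 (Δ0.114)  III: 1.363 (Δ0.030)  IV: 1.487 (Δ0.154)  V: 1.344 (Δ0.011)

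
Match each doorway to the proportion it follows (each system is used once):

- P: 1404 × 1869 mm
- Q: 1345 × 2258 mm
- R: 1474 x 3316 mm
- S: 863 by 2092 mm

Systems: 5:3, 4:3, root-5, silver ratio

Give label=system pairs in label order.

P=4:3, Q=5:3, R=root-5, S=silver ratio

Ratios: P ≈ 1.331; Q ≈ 1.679; R ≈ 2.250; S ≈ 2.424.
Targets: 5:3 ≈ 1.667; 4:3 ≈ 1.333; root-5 ≈ 2.236; silver ratio ≈ 2.414.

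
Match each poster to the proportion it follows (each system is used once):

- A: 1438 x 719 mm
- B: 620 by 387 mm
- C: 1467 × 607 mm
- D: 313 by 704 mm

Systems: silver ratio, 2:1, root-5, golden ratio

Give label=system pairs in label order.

A=2:1, B=golden ratio, C=silver ratio, D=root-5

A = 1438/719 ≈ 2.000 → 2:1 (2.000)
B = 620/387 ≈ 1.602 → golden ratio (1.618)
C = 1467/607 ≈ 2.417 → silver ratio (2.414)
D = 704/313 ≈ 2.249 → root-5 (2.236)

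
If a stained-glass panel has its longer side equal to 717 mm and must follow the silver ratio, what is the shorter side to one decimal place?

silver ratio ≈ 2.41421.
Shorter side = 717 ÷ 2.41421 ≈ 296.992 → 297.0 mm.

297.0 mm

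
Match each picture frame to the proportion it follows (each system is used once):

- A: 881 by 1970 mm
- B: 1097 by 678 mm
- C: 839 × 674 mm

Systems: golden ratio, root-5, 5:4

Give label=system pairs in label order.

A=root-5, B=golden ratio, C=5:4

A = 1970/881 ≈ 2.236 → root-5 (2.236)
B = 1097/678 ≈ 1.618 → golden ratio (1.618)
C = 839/674 ≈ 1.245 → 5:4 (1.250)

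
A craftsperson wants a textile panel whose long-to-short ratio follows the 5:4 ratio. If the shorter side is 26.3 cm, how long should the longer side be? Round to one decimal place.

5:4 = 1.25000.
Longer side = 26.3 × 1.25000 ≈ 32.875 → 32.9 cm.

32.9 cm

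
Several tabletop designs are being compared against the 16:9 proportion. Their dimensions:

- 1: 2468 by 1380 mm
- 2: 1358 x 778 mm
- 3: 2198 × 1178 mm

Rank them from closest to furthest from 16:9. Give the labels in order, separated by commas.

1, 2, 3

Ratios: 1 = 2468 / 1380 ≈ 1.788; 2 = 1358 / 778 ≈ 1.746; 3 = 2198 / 1178 ≈ 1.866.
|Δ from 1.778|: 1 0.010; 2 0.032; 3 0.088.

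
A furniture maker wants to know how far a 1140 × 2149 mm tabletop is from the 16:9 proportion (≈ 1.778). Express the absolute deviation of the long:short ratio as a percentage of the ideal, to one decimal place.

6.0%

Ratio = 2149 / 1140 ≈ 1.8851.
Ideal 16:9 ≈ 1.7778. |1.8851 − 1.7778| / 1.7778 ≈ 6.04% → 6.0%.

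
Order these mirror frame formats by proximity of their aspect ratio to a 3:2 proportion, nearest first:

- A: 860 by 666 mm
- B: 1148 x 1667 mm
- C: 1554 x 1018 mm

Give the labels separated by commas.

C, B, A

A: 860/666 ≈ 1.291 → |1.291 − 1.500| = 0.209
B: 1667/1148 ≈ 1.452 → |1.452 − 1.500| = 0.048
C: 1554/1018 ≈ 1.527 → |1.527 − 1.500| = 0.027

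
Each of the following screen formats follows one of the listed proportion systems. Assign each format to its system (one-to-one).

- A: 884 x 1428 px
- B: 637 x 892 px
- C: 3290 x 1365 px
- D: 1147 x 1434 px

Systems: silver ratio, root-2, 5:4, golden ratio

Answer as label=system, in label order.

A=golden ratio, B=root-2, C=silver ratio, D=5:4

A = 1428/884 ≈ 1.615 → golden ratio (1.618)
B = 892/637 ≈ 1.400 → root-2 (1.414)
C = 3290/1365 ≈ 2.410 → silver ratio (2.414)
D = 1434/1147 ≈ 1.250 → 5:4 (1.250)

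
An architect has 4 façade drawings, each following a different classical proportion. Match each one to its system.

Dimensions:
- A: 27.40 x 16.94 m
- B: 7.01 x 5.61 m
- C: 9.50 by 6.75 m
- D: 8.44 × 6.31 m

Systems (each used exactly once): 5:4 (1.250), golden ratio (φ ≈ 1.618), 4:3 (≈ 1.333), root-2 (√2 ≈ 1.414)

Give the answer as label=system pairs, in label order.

A = 27.40/16.94 ≈ 1.617 → golden ratio (1.618)
B = 7.01/5.61 ≈ 1.250 → 5:4 (1.250)
C = 9.50/6.75 ≈ 1.407 → root-2 (1.414)
D = 8.44/6.31 ≈ 1.338 → 4:3 (1.333)

A=golden ratio, B=5:4, C=root-2, D=4:3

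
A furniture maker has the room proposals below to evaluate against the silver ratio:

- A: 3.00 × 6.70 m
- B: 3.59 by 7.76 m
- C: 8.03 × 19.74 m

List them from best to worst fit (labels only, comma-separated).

Ratios: A = 6.70 / 3.00 ≈ 2.233; B = 7.76 / 3.59 ≈ 2.162; C = 19.74 / 8.03 ≈ 2.458.
|Δ from 2.414|: A 0.181; B 0.252; C 0.044.

C, A, B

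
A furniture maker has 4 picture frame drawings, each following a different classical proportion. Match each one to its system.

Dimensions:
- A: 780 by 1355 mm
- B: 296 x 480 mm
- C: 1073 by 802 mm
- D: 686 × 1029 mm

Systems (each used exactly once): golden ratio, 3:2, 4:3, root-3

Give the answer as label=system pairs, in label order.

Ratios: A ≈ 1.737; B ≈ 1.622; C ≈ 1.338; D ≈ 1.500.
Targets: golden ratio ≈ 1.618; 3:2 ≈ 1.500; 4:3 ≈ 1.333; root-3 ≈ 1.732.

A=root-3, B=golden ratio, C=4:3, D=3:2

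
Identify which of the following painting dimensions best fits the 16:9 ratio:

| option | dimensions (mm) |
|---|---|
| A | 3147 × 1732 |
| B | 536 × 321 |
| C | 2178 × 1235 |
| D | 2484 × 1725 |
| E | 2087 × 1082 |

C

Ratios (long/short): A ≈ 1.817; B ≈ 1.670; C ≈ 1.764; D ≈ 1.440; E ≈ 1.929.
16:9 ≈ 1.778; option C is nearest (Δ 0.014).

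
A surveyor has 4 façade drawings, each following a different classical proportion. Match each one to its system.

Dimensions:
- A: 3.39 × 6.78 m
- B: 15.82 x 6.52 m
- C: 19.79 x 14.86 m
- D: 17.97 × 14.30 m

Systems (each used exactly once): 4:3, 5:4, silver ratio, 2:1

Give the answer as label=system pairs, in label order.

A=2:1, B=silver ratio, C=4:3, D=5:4

Ratios: A ≈ 2.000; B ≈ 2.426; C ≈ 1.332; D ≈ 1.257.
Targets: 4:3 ≈ 1.333; 5:4 ≈ 1.250; silver ratio ≈ 2.414; 2:1 ≈ 2.000.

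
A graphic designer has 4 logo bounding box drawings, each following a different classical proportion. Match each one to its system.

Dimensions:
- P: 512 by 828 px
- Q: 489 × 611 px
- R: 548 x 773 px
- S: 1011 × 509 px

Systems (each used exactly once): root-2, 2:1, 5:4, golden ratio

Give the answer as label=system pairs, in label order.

P=golden ratio, Q=5:4, R=root-2, S=2:1

P = 828/512 ≈ 1.617 → golden ratio (1.618)
Q = 611/489 ≈ 1.249 → 5:4 (1.250)
R = 773/548 ≈ 1.411 → root-2 (1.414)
S = 1011/509 ≈ 1.986 → 2:1 (2.000)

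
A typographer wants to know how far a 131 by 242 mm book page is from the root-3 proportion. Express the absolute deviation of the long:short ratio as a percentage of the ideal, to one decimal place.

6.7%

Ratio = 242 / 131 ≈ 1.8473.
Ideal root-3 ≈ 1.7321. |1.8473 − 1.7321| / 1.7321 ≈ 6.65% → 6.7%.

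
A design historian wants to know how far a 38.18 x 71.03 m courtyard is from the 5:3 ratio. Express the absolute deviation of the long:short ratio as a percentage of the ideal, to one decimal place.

11.6%

Ratio = 71.03 / 38.18 ≈ 1.8604.
Ideal 5:3 ≈ 1.6667. |1.8604 − 1.6667| / 1.6667 ≈ 11.62% → 11.6%.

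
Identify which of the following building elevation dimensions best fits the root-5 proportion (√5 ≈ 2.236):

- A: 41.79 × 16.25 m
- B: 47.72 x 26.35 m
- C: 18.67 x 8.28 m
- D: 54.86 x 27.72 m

Target root-5 ≈ 2.236.
A: 2.572 (Δ0.336)  B: 1.811 (Δ0.425)  C: 2.255 (Δ0.019)  D: 1.979 (Δ0.257)

C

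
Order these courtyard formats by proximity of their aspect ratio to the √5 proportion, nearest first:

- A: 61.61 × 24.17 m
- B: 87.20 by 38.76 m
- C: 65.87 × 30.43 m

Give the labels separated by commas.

B, C, A

Ratios: A = 61.61 / 24.17 ≈ 2.549; B = 87.20 / 38.76 ≈ 2.250; C = 65.87 / 30.43 ≈ 2.165.
|Δ from 2.236|: A 0.313; B 0.014; C 0.071.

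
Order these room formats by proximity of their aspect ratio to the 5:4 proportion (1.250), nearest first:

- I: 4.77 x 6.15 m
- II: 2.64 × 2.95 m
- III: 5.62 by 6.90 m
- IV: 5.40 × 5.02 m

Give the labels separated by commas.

III, I, II, IV

I: 6.15/4.77 ≈ 1.289 → |1.289 − 1.250| = 0.039
II: 2.95/2.64 ≈ 1.117 → |1.117 − 1.250| = 0.133
III: 6.90/5.62 ≈ 1.228 → |1.228 − 1.250| = 0.022
IV: 5.40/5.02 ≈ 1.076 → |1.076 − 1.250| = 0.174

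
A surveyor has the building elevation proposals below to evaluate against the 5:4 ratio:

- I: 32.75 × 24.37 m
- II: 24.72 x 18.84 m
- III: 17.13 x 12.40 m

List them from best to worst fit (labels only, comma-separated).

II, I, III

Ratios: I = 32.75 / 24.37 ≈ 1.344; II = 24.72 / 18.84 ≈ 1.312; III = 17.13 / 12.40 ≈ 1.381.
|Δ from 1.250|: I 0.094; II 0.062; III 0.131.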